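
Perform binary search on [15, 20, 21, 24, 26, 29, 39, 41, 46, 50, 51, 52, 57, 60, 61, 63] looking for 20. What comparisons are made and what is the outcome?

Binary search for 20 in [15, 20, 21, 24, 26, 29, 39, 41, 46, 50, 51, 52, 57, 60, 61, 63]:

lo=0, hi=15, mid=7, arr[mid]=41 -> 41 > 20, search left half
lo=0, hi=6, mid=3, arr[mid]=24 -> 24 > 20, search left half
lo=0, hi=2, mid=1, arr[mid]=20 -> Found target at index 1!

Binary search finds 20 at index 1 after 3 comparisons. The search repeatedly halves the search space by comparing with the middle element.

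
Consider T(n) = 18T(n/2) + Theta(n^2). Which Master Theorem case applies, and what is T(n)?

Master Theorem for T(n) = 18T(n/2) + O(n^2):

a = 18, b = 2, c = 2
log_b(a) = log_2(18) = 4.1699

Case 1: c = 2 < log_2(18) = 4.1699
T(n) = O(n^(log_2 18))

For T(n) = 18T(n/2) + O(n^2): log_2(18) = 4.1699. This is Case 1 of the Master Theorem (c < log_b(a), work dominated by leaves), giving O(n^(log_2 18)).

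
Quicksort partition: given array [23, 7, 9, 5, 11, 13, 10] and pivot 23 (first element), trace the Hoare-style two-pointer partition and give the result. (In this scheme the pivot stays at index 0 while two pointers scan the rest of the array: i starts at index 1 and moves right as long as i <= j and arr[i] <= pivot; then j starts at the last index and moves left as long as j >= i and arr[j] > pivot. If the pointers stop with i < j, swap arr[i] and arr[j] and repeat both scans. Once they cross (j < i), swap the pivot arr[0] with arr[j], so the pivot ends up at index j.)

Hoare-style two-pointer partition with pivot = 23:

Initial array: [23, 7, 9, 5, 11, 13, 10]

Pointers start at i = 1, j = 6.
i ends at 7, j ends at 6: the pointers have crossed (j < i), so scanning stops.

Swap pivot arr[0] with arr[6] to place pivot at position 6: [10, 7, 9, 5, 11, 13, 23]
Pivot position: 6

After partitioning with pivot 23, the array becomes [10, 7, 9, 5, 11, 13, 23]. The pivot is placed at index 6. All elements to the left of the pivot are <= 23, and all elements to the right are > 23.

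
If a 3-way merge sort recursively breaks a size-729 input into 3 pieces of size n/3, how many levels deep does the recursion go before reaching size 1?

For divide and conquer with division factor 3:

Problem sizes at each level:
Level 0: 729
Level 1: 243
Level 2: 81
Level 3: 27
Level 4: 9
Level 5: 3
Level 6: 1

The root is level 0 and the size-1 base case is level 6 (the tree spans levels 0 through 6, i.e. 7 levels counting the root), so the depth is the number of divisions: log_3(729) = 6

The recursion tree depth is log_3(729) = 6. At each level, the problem size is divided by 3, so it takes 6 divisions to reduce to a base case of size 1. The algorithm makes 3 recursive calls at each level.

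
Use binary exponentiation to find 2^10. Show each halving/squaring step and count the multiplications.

Computing 2^10 by squaring (build up from 2^1; each line after the first costs one multiplication):

2^1 = 2
2^2 = (2^1)^2 = 2^2 = 4
2^4 = (2^2)^2 = 4^2 = 16
2^5 = 2 * 2^4 = 2 * 16 = 32
2^10 = (2^5)^2 = 32^2 = 1024

Result: 1024
Multiplications needed: 4 (4 lines after 2^1)

2^10 = 1024. Using exponentiation by squaring, this requires 4 multiplications. The key idea: if the exponent is even, square the half-power; if odd, multiply by the base once.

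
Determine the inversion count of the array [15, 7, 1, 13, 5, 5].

Finding inversions in [15, 7, 1, 13, 5, 5]:

(0, 1): arr[0]=15 > arr[1]=7
(0, 2): arr[0]=15 > arr[2]=1
(0, 3): arr[0]=15 > arr[3]=13
(0, 4): arr[0]=15 > arr[4]=5
(0, 5): arr[0]=15 > arr[5]=5
(1, 2): arr[1]=7 > arr[2]=1
(1, 4): arr[1]=7 > arr[4]=5
(1, 5): arr[1]=7 > arr[5]=5
(3, 4): arr[3]=13 > arr[4]=5
(3, 5): arr[3]=13 > arr[5]=5

Total inversions: 10

The array has 10 inversion(s): (0,1), (0,2), (0,3), (0,4), (0,5), (1,2), (1,4), (1,5), (3,4), (3,5). Each pair (i,j) satisfies i < j and arr[i] > arr[j].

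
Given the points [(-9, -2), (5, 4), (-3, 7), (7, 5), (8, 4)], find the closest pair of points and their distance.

Computing all pairwise distances among 5 points:

d((-9, -2), (5, 4)) = 15.2315
d((-9, -2), (-3, 7)) = 10.8167
d((-9, -2), (7, 5)) = 17.4642
d((-9, -2), (8, 4)) = 18.0278
d((5, 4), (-3, 7)) = 8.544
d((5, 4), (7, 5)) = 2.2361
d((5, 4), (8, 4)) = 3.0
d((-3, 7), (7, 5)) = 10.198
d((-3, 7), (8, 4)) = 11.4018
d((7, 5), (8, 4)) = 1.4142 <-- minimum

Closest pair: (7, 5) and (8, 4) with distance 1.4142

The closest pair is (7, 5) and (8, 4) with Euclidean distance 1.4142. For 5 points, brute-force pairwise comparison is shown above. For large n, the divide-and-conquer algorithm (sort by x, recurse on halves, check the dividing strip) achieves O(n log n).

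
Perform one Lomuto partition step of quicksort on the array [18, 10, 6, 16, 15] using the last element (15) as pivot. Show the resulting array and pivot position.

Lomuto partition with pivot = 15:

Initial array: [18, 10, 6, 16, 15]

arr[0]=18 > 15: no swap
arr[1]=10 <= 15: swap with position 0, array becomes [10, 18, 6, 16, 15]
arr[2]=6 <= 15: swap with position 1, array becomes [10, 6, 18, 16, 15]
arr[3]=16 > 15: no swap

Place pivot at position 2: [10, 6, 15, 16, 18]
Pivot position: 2

After partitioning with pivot 15, the array becomes [10, 6, 15, 16, 18]. The pivot is placed at index 2. All elements to the left of the pivot are <= 15, and all elements to the right are > 15.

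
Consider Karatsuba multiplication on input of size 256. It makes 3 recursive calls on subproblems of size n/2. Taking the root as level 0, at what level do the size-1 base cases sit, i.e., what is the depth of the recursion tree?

For divide and conquer with division factor 2:

Problem sizes at each level:
Level 0: 256
Level 1: 128
Level 2: 64
Level 3: 32
Level 4: 16
Level 5: 8
Level 6: 4
Level 7: 2
Level 8: 1

The root is level 0 and the size-1 base case is level 8 (the tree spans levels 0 through 8, i.e. 9 levels counting the root), so the depth is the number of divisions: log_2(256) = 8

The recursion tree depth is log_2(256) = 8. At each level, the problem size is divided by 2, so it takes 8 divisions to reduce to a base case of size 1. The algorithm makes 3 recursive calls at each level.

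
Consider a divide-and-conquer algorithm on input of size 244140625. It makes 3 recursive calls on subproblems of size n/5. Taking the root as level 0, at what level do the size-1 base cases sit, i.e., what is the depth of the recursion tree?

For divide and conquer with division factor 5:

Problem sizes at each level:
Level 0: 244140625
Level 1: 48828125
Level 2: 9765625
Level 3: 1953125
Level 4: 390625
Level 5: 78125
Level 6: 15625
Level 7: 3125
Level 8: 625
Level 9: 125
Level 10: 25
Level 11: 5
Level 12: 1

The root is level 0 and the size-1 base case is level 12 (the tree spans levels 0 through 12, i.e. 13 levels counting the root), so the depth is the number of divisions: log_5(244140625) = 12

The recursion tree depth is log_5(244140625) = 12. At each level, the problem size is divided by 5, so it takes 12 divisions to reduce to a base case of size 1. The algorithm makes 3 recursive calls at each level.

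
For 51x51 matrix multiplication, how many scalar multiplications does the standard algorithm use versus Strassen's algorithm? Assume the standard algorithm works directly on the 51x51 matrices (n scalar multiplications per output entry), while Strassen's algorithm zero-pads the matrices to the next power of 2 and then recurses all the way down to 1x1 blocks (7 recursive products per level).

Matrix multiplication for 51x51 matrices:

Strassen's algorithm requires power-of-2 dimensions. Pad 51x51 to 64x64 (next power of 2).

Standard algorithm: 51^3 = 132651 multiplications
Strassen's algorithm: 7^(log2(64)) = 7^6 = 117649 multiplications
Savings: 132651 - 117649 = 15002 multiplications

Standard: 132651 multiplications (51^3). Strassen: 117649 multiplications (7^6, after padding to 64x64). Strassen reduces 8 recursive multiplications to 7 at each level.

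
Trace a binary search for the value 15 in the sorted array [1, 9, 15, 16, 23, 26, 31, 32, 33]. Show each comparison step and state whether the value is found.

Binary search for 15 in [1, 9, 15, 16, 23, 26, 31, 32, 33]:

lo=0, hi=8, mid=4, arr[mid]=23 -> 23 > 15, search left half
lo=0, hi=3, mid=1, arr[mid]=9 -> 9 < 15, search right half
lo=2, hi=3, mid=2, arr[mid]=15 -> Found target at index 2!

Binary search finds 15 at index 2 after 3 comparisons. The search repeatedly halves the search space by comparing with the middle element.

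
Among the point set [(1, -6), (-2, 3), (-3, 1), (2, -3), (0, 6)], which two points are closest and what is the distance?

Computing all pairwise distances among 5 points:

d((1, -6), (-2, 3)) = 9.4868
d((1, -6), (-3, 1)) = 8.0623
d((1, -6), (2, -3)) = 3.1623
d((1, -6), (0, 6)) = 12.0416
d((-2, 3), (-3, 1)) = 2.2361 <-- minimum
d((-2, 3), (2, -3)) = 7.2111
d((-2, 3), (0, 6)) = 3.6056
d((-3, 1), (2, -3)) = 6.4031
d((-3, 1), (0, 6)) = 5.831
d((2, -3), (0, 6)) = 9.2195

Closest pair: (-2, 3) and (-3, 1) with distance 2.2361

The closest pair is (-2, 3) and (-3, 1) with Euclidean distance 2.2361. For 5 points, brute-force pairwise comparison is shown above. For large n, the divide-and-conquer algorithm (sort by x, recurse on halves, check the dividing strip) achieves O(n log n).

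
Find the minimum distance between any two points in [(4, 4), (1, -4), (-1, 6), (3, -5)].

Computing all pairwise distances among 4 points:

d((4, 4), (1, -4)) = 8.544
d((4, 4), (-1, 6)) = 5.3852
d((4, 4), (3, -5)) = 9.0554
d((1, -4), (-1, 6)) = 10.198
d((1, -4), (3, -5)) = 2.2361 <-- minimum
d((-1, 6), (3, -5)) = 11.7047

Closest pair: (1, -4) and (3, -5) with distance 2.2361

The closest pair is (1, -4) and (3, -5) with Euclidean distance 2.2361. For 4 points, brute-force pairwise comparison is shown above. For large n, the divide-and-conquer algorithm (sort by x, recurse on halves, check the dividing strip) achieves O(n log n).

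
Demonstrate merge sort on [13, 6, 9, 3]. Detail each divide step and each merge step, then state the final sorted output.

Merge sort trace:

Split: [13, 6, 9, 3] -> [13, 6] and [9, 3]
  Split: [13, 6] -> [13] and [6]
  Merge: [13] + [6] -> [6, 13]
  Split: [9, 3] -> [9] and [3]
  Merge: [9] + [3] -> [3, 9]
Merge: [6, 13] + [3, 9] -> [3, 6, 9, 13]

Final sorted array: [3, 6, 9, 13]

The merge sort proceeds by recursively splitting the array and merging sorted halves.
After all merges, the sorted array is [3, 6, 9, 13].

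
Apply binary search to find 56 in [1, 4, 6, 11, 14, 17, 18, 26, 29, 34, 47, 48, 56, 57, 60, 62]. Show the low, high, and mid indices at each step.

Binary search for 56 in [1, 4, 6, 11, 14, 17, 18, 26, 29, 34, 47, 48, 56, 57, 60, 62]:

lo=0, hi=15, mid=7, arr[mid]=26 -> 26 < 56, search right half
lo=8, hi=15, mid=11, arr[mid]=48 -> 48 < 56, search right half
lo=12, hi=15, mid=13, arr[mid]=57 -> 57 > 56, search left half
lo=12, hi=12, mid=12, arr[mid]=56 -> Found target at index 12!

Binary search finds 56 at index 12 after 4 comparisons. The search repeatedly halves the search space by comparing with the middle element.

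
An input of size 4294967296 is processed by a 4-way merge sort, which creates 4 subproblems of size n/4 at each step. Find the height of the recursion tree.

For divide and conquer with division factor 4:

Problem sizes at each level:
Level 0: 4294967296
Level 1: 1073741824
Level 2: 268435456
Level 3: 67108864
Level 4: 16777216
Level 5: 4194304
Level 6: 1048576
Level 7: 262144
Level 8: 65536
Level 9: 16384
Level 10: 4096
Level 11: 1024
Level 12: 256
Level 13: 64
Level 14: 16
Level 15: 4
Level 16: 1

The root is level 0 and the size-1 base case is level 16 (the tree spans levels 0 through 16, i.e. 17 levels counting the root), so the depth is the number of divisions: log_4(4294967296) = 16

The recursion tree depth is log_4(4294967296) = 16. At each level, the problem size is divided by 4, so it takes 16 divisions to reduce to a base case of size 1. The algorithm makes 4 recursive calls at each level.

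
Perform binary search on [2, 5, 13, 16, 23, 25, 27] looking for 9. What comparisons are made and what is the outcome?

Binary search for 9 in [2, 5, 13, 16, 23, 25, 27]:

lo=0, hi=6, mid=3, arr[mid]=16 -> 16 > 9, search left half
lo=0, hi=2, mid=1, arr[mid]=5 -> 5 < 9, search right half
lo=2, hi=2, mid=2, arr[mid]=13 -> 13 > 9, search left half
lo=2 > hi=1, target 9 not found

Binary search determines that 9 is not in the array after 3 comparisons. The search space was exhausted without finding the target.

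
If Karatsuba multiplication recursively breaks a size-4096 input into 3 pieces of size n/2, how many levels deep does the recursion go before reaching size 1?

For divide and conquer with division factor 2:

Problem sizes at each level:
Level 0: 4096
Level 1: 2048
Level 2: 1024
Level 3: 512
Level 4: 256
Level 5: 128
Level 6: 64
Level 7: 32
Level 8: 16
Level 9: 8
Level 10: 4
Level 11: 2
Level 12: 1

The root is level 0 and the size-1 base case is level 12 (the tree spans levels 0 through 12, i.e. 13 levels counting the root), so the depth is the number of divisions: log_2(4096) = 12

The recursion tree depth is log_2(4096) = 12. At each level, the problem size is divided by 2, so it takes 12 divisions to reduce to a base case of size 1. The algorithm makes 3 recursive calls at each level.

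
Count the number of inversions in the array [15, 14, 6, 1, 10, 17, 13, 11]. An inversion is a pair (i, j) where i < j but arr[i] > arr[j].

Finding inversions in [15, 14, 6, 1, 10, 17, 13, 11]:

(0, 1): arr[0]=15 > arr[1]=14
(0, 2): arr[0]=15 > arr[2]=6
(0, 3): arr[0]=15 > arr[3]=1
(0, 4): arr[0]=15 > arr[4]=10
(0, 6): arr[0]=15 > arr[6]=13
(0, 7): arr[0]=15 > arr[7]=11
(1, 2): arr[1]=14 > arr[2]=6
(1, 3): arr[1]=14 > arr[3]=1
(1, 4): arr[1]=14 > arr[4]=10
(1, 6): arr[1]=14 > arr[6]=13
(1, 7): arr[1]=14 > arr[7]=11
(2, 3): arr[2]=6 > arr[3]=1
(5, 6): arr[5]=17 > arr[6]=13
(5, 7): arr[5]=17 > arr[7]=11
(6, 7): arr[6]=13 > arr[7]=11

Total inversions: 15

The array has 15 inversion(s): (0,1), (0,2), (0,3), (0,4), (0,6), (0,7), (1,2), (1,3), (1,4), (1,6), (1,7), (2,3), (5,6), (5,7), (6,7). Each pair (i,j) satisfies i < j and arr[i] > arr[j].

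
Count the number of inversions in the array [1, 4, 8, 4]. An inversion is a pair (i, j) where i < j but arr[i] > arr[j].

Finding inversions in [1, 4, 8, 4]:

(2, 3): arr[2]=8 > arr[3]=4

Total inversions: 1

The array has 1 inversion(s): (2,3). Each pair (i,j) satisfies i < j and arr[i] > arr[j].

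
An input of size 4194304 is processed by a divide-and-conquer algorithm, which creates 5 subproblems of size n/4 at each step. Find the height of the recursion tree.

For divide and conquer with division factor 4:

Problem sizes at each level:
Level 0: 4194304
Level 1: 1048576
Level 2: 262144
Level 3: 65536
Level 4: 16384
Level 5: 4096
Level 6: 1024
Level 7: 256
Level 8: 64
Level 9: 16
Level 10: 4
Level 11: 1

The root is level 0 and the size-1 base case is level 11 (the tree spans levels 0 through 11, i.e. 12 levels counting the root), so the depth is the number of divisions: log_4(4194304) = 11

The recursion tree depth is log_4(4194304) = 11. At each level, the problem size is divided by 4, so it takes 11 divisions to reduce to a base case of size 1. The algorithm makes 5 recursive calls at each level.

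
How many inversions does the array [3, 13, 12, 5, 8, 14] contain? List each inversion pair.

Finding inversions in [3, 13, 12, 5, 8, 14]:

(1, 2): arr[1]=13 > arr[2]=12
(1, 3): arr[1]=13 > arr[3]=5
(1, 4): arr[1]=13 > arr[4]=8
(2, 3): arr[2]=12 > arr[3]=5
(2, 4): arr[2]=12 > arr[4]=8

Total inversions: 5

The array has 5 inversion(s): (1,2), (1,3), (1,4), (2,3), (2,4). Each pair (i,j) satisfies i < j and arr[i] > arr[j].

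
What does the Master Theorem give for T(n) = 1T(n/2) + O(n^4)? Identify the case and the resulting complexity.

Master Theorem for T(n) = 1T(n/2) + O(n^4):

a = 1, b = 2, c = 4
log_b(a) = log_2(1) = 0.0000

Case 3: c = 4 > log_2(1) = 0.0000
T(n) = O(n^4) = O(n^4)

For T(n) = 1T(n/2) + O(n^4): log_2(1) = 0.0000. This is Case 3 of the Master Theorem (c > log_b(a), work dominated by root), giving O(n^4).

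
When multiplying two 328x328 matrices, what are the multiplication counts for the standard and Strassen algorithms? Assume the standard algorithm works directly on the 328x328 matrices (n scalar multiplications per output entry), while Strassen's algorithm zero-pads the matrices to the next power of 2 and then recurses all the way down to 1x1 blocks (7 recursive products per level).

Matrix multiplication for 328x328 matrices:

Strassen's algorithm requires power-of-2 dimensions. Pad 328x328 to 512x512 (next power of 2).

Standard algorithm: 328^3 = 35287552 multiplications
Strassen's algorithm: 7^(log2(512)) = 7^9 = 40353607 multiplications
Difference: 35287552 - 40353607 = -5066055 (Strassen uses MORE here due to padding overhead — for small or just-over-power-of-2 n, padding can outweigh the per-level savings)

Standard: 35287552 multiplications (328^3). Strassen: 40353607 multiplications (7^9, after padding to 512x512). Strassen reduces 8 recursive multiplications to 7 at each level.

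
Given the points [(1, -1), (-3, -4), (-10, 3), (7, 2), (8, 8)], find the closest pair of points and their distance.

Computing all pairwise distances among 5 points:

d((1, -1), (-3, -4)) = 5.0 <-- minimum
d((1, -1), (-10, 3)) = 11.7047
d((1, -1), (7, 2)) = 6.7082
d((1, -1), (8, 8)) = 11.4018
d((-3, -4), (-10, 3)) = 9.8995
d((-3, -4), (7, 2)) = 11.6619
d((-3, -4), (8, 8)) = 16.2788
d((-10, 3), (7, 2)) = 17.0294
d((-10, 3), (8, 8)) = 18.6815
d((7, 2), (8, 8)) = 6.0828

Closest pair: (1, -1) and (-3, -4) with distance 5.0

The closest pair is (1, -1) and (-3, -4) with Euclidean distance 5.0. For 5 points, brute-force pairwise comparison is shown above. For large n, the divide-and-conquer algorithm (sort by x, recurse on halves, check the dividing strip) achieves O(n log n).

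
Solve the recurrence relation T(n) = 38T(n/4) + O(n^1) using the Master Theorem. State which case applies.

Master Theorem for T(n) = 38T(n/4) + O(n^1):

a = 38, b = 4, c = 1
log_b(a) = log_4(38) = 2.6240

Case 1: c = 1 < log_4(38) = 2.6240
T(n) = O(n^(log_4 38))

For T(n) = 38T(n/4) + O(n^1): log_4(38) = 2.6240. This is Case 1 of the Master Theorem (c < log_b(a), work dominated by leaves), giving O(n^(log_4 38)).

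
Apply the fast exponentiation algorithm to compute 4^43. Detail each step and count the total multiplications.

Computing 4^43 by squaring (build up from 4^1; each line after the first costs one multiplication):

4^1 = 4
4^2 = (4^1)^2 = 4^2 = 16
4^4 = (4^2)^2 = 16^2 = 256
4^5 = 4 * 4^4 = 4 * 256 = 1024
4^10 = (4^5)^2 = 1024^2 = 1048576
4^20 = (4^10)^2 = 1048576^2 = 1099511627776
4^21 = 4 * 4^20 = 4 * 1099511627776 = 4398046511104
4^42 = (4^21)^2 = 4398046511104^2 = 19342813113834066795298816
4^43 = 4 * 4^42 = 4 * 19342813113834066795298816 = 77371252455336267181195264

Result: 77371252455336267181195264
Multiplications needed: 8 (8 lines after 4^1)

4^43 = 77371252455336267181195264. Using exponentiation by squaring, this requires 8 multiplications. The key idea: if the exponent is even, square the half-power; if odd, multiply by the base once.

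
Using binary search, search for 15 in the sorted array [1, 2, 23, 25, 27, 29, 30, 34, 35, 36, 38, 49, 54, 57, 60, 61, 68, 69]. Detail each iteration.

Binary search for 15 in [1, 2, 23, 25, 27, 29, 30, 34, 35, 36, 38, 49, 54, 57, 60, 61, 68, 69]:

lo=0, hi=17, mid=8, arr[mid]=35 -> 35 > 15, search left half
lo=0, hi=7, mid=3, arr[mid]=25 -> 25 > 15, search left half
lo=0, hi=2, mid=1, arr[mid]=2 -> 2 < 15, search right half
lo=2, hi=2, mid=2, arr[mid]=23 -> 23 > 15, search left half
lo=2 > hi=1, target 15 not found

Binary search determines that 15 is not in the array after 4 comparisons. The search space was exhausted without finding the target.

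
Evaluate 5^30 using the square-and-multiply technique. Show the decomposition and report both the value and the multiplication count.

Computing 5^30 by squaring (build up from 5^1; each line after the first costs one multiplication):

5^1 = 5
5^2 = (5^1)^2 = 5^2 = 25
5^3 = 5 * 5^2 = 5 * 25 = 125
5^6 = (5^3)^2 = 125^2 = 15625
5^7 = 5 * 5^6 = 5 * 15625 = 78125
5^14 = (5^7)^2 = 78125^2 = 6103515625
5^15 = 5 * 5^14 = 5 * 6103515625 = 30517578125
5^30 = (5^15)^2 = 30517578125^2 = 931322574615478515625

Result: 931322574615478515625
Multiplications needed: 7 (7 lines after 5^1)

5^30 = 931322574615478515625. Using exponentiation by squaring, this requires 7 multiplications. The key idea: if the exponent is even, square the half-power; if odd, multiply by the base once.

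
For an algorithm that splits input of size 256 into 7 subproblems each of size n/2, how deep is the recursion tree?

For divide and conquer with division factor 2:

Problem sizes at each level:
Level 0: 256
Level 1: 128
Level 2: 64
Level 3: 32
Level 4: 16
Level 5: 8
Level 6: 4
Level 7: 2
Level 8: 1

The root is level 0 and the size-1 base case is level 8 (the tree spans levels 0 through 8, i.e. 9 levels counting the root), so the depth is the number of divisions: log_2(256) = 8

The recursion tree depth is log_2(256) = 8. At each level, the problem size is divided by 2, so it takes 8 divisions to reduce to a base case of size 1. The algorithm makes 7 recursive calls at each level.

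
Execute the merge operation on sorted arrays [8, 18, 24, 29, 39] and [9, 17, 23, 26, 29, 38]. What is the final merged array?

Merging process:

Compare 8 vs 9: take 8 from left. Merged: [8]
Compare 18 vs 9: take 9 from right. Merged: [8, 9]
Compare 18 vs 17: take 17 from right. Merged: [8, 9, 17]
Compare 18 vs 23: take 18 from left. Merged: [8, 9, 17, 18]
Compare 24 vs 23: take 23 from right. Merged: [8, 9, 17, 18, 23]
Compare 24 vs 26: take 24 from left. Merged: [8, 9, 17, 18, 23, 24]
Compare 29 vs 26: take 26 from right. Merged: [8, 9, 17, 18, 23, 24, 26]
Compare 29 vs 29: take 29 from left. Merged: [8, 9, 17, 18, 23, 24, 26, 29]
Compare 39 vs 29: take 29 from right. Merged: [8, 9, 17, 18, 23, 24, 26, 29, 29]
Compare 39 vs 38: take 38 from right. Merged: [8, 9, 17, 18, 23, 24, 26, 29, 29, 38]
Append remaining from left: [39]. Merged: [8, 9, 17, 18, 23, 24, 26, 29, 29, 38, 39]

Final merged array: [8, 9, 17, 18, 23, 24, 26, 29, 29, 38, 39]
Total comparisons: 10

The merged array is [8, 9, 17, 18, 23, 24, 26, 29, 29, 38, 39], requiring 10 comparisons. The merge step runs in O(n) time where n is the total number of elements.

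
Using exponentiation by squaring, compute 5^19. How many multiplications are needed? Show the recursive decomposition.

Computing 5^19 by squaring (build up from 5^1; each line after the first costs one multiplication):

5^1 = 5
5^2 = (5^1)^2 = 5^2 = 25
5^4 = (5^2)^2 = 25^2 = 625
5^8 = (5^4)^2 = 625^2 = 390625
5^9 = 5 * 5^8 = 5 * 390625 = 1953125
5^18 = (5^9)^2 = 1953125^2 = 3814697265625
5^19 = 5 * 5^18 = 5 * 3814697265625 = 19073486328125

Result: 19073486328125
Multiplications needed: 6 (6 lines after 5^1)

5^19 = 19073486328125. Using exponentiation by squaring, this requires 6 multiplications. The key idea: if the exponent is even, square the half-power; if odd, multiply by the base once.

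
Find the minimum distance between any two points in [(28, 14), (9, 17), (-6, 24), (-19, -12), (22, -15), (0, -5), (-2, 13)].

Computing all pairwise distances among 7 points:

d((28, 14), (9, 17)) = 19.2354
d((28, 14), (-6, 24)) = 35.4401
d((28, 14), (-19, -12)) = 53.7122
d((28, 14), (22, -15)) = 29.6142
d((28, 14), (0, -5)) = 33.8378
d((28, 14), (-2, 13)) = 30.0167
d((9, 17), (-6, 24)) = 16.5529
d((9, 17), (-19, -12)) = 40.3113
d((9, 17), (22, -15)) = 34.5398
d((9, 17), (0, -5)) = 23.7697
d((9, 17), (-2, 13)) = 11.7047 <-- minimum
d((-6, 24), (-19, -12)) = 38.2753
d((-6, 24), (22, -15)) = 48.0104
d((-6, 24), (0, -5)) = 29.6142
d((-6, 24), (-2, 13)) = 11.7047 <-- minimum
d((-19, -12), (22, -15)) = 41.1096
d((-19, -12), (0, -5)) = 20.2485
d((-19, -12), (-2, 13)) = 30.2324
d((22, -15), (0, -5)) = 24.1661
d((22, -15), (-2, 13)) = 36.8782
d((0, -5), (-2, 13)) = 18.1108

Minimum distance: 11.7047 (tie among 2 pairs: (9, 17) and (-2, 13); (-6, 24) and (-2, 13))

The minimum Euclidean distance is 11.7047. There is a tie: 2 pairs achieve this minimum — (9, 17) and (-2, 13); (-6, 24) and (-2, 13). Any of these is a valid closest pair. For 7 points, brute-force pairwise comparison is shown above. For large n, the divide-and-conquer algorithm (sort by x, recurse on halves, check the dividing strip) achieves O(n log n).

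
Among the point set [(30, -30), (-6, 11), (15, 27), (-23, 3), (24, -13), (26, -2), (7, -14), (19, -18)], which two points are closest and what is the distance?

Computing all pairwise distances among 8 points:

d((30, -30), (-6, 11)) = 54.5619
d((30, -30), (15, 27)) = 58.9406
d((30, -30), (-23, 3)) = 62.434
d((30, -30), (24, -13)) = 18.0278
d((30, -30), (26, -2)) = 28.2843
d((30, -30), (7, -14)) = 28.0179
d((30, -30), (19, -18)) = 16.2788
d((-6, 11), (15, 27)) = 26.4008
d((-6, 11), (-23, 3)) = 18.7883
d((-6, 11), (24, -13)) = 38.4187
d((-6, 11), (26, -2)) = 34.5398
d((-6, 11), (7, -14)) = 28.178
d((-6, 11), (19, -18)) = 38.2884
d((15, 27), (-23, 3)) = 44.9444
d((15, 27), (24, -13)) = 41.0
d((15, 27), (26, -2)) = 31.0161
d((15, 27), (7, -14)) = 41.7732
d((15, 27), (19, -18)) = 45.1774
d((-23, 3), (24, -13)) = 49.6488
d((-23, 3), (26, -2)) = 49.2544
d((-23, 3), (7, -14)) = 34.4819
d((-23, 3), (19, -18)) = 46.9574
d((24, -13), (26, -2)) = 11.1803
d((24, -13), (7, -14)) = 17.0294
d((24, -13), (19, -18)) = 7.0711 <-- minimum
d((26, -2), (7, -14)) = 22.4722
d((26, -2), (19, -18)) = 17.4642
d((7, -14), (19, -18)) = 12.6491

Closest pair: (24, -13) and (19, -18) with distance 7.0711

The closest pair is (24, -13) and (19, -18) with Euclidean distance 7.0711. For 8 points, brute-force pairwise comparison is shown above. For large n, the divide-and-conquer algorithm (sort by x, recurse on halves, check the dividing strip) achieves O(n log n).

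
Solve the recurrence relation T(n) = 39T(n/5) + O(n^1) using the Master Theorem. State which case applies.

Master Theorem for T(n) = 39T(n/5) + O(n^1):

a = 39, b = 5, c = 1
log_b(a) = log_5(39) = 2.2763

Case 1: c = 1 < log_5(39) = 2.2763
T(n) = O(n^(log_5 39))

For T(n) = 39T(n/5) + O(n^1): log_5(39) = 2.2763. This is Case 1 of the Master Theorem (c < log_b(a), work dominated by leaves), giving O(n^(log_5 39)).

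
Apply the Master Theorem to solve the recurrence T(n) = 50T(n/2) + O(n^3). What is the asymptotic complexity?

Master Theorem for T(n) = 50T(n/2) + O(n^3):

a = 50, b = 2, c = 3
log_b(a) = log_2(50) = 5.6439

Case 1: c = 3 < log_2(50) = 5.6439
T(n) = O(n^(log_2 50))

For T(n) = 50T(n/2) + O(n^3): log_2(50) = 5.6439. This is Case 1 of the Master Theorem (c < log_b(a), work dominated by leaves), giving O(n^(log_2 50)).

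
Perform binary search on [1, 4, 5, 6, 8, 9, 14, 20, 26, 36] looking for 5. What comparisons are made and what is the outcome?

Binary search for 5 in [1, 4, 5, 6, 8, 9, 14, 20, 26, 36]:

lo=0, hi=9, mid=4, arr[mid]=8 -> 8 > 5, search left half
lo=0, hi=3, mid=1, arr[mid]=4 -> 4 < 5, search right half
lo=2, hi=3, mid=2, arr[mid]=5 -> Found target at index 2!

Binary search finds 5 at index 2 after 3 comparisons. The search repeatedly halves the search space by comparing with the middle element.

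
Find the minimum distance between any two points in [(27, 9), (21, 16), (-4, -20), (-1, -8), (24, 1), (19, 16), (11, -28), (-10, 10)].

Computing all pairwise distances among 8 points:

d((27, 9), (21, 16)) = 9.2195
d((27, 9), (-4, -20)) = 42.45
d((27, 9), (-1, -8)) = 32.7567
d((27, 9), (24, 1)) = 8.544
d((27, 9), (19, 16)) = 10.6301
d((27, 9), (11, -28)) = 40.3113
d((27, 9), (-10, 10)) = 37.0135
d((21, 16), (-4, -20)) = 43.8292
d((21, 16), (-1, -8)) = 32.5576
d((21, 16), (24, 1)) = 15.2971
d((21, 16), (19, 16)) = 2.0 <-- minimum
d((21, 16), (11, -28)) = 45.1221
d((21, 16), (-10, 10)) = 31.5753
d((-4, -20), (-1, -8)) = 12.3693
d((-4, -20), (24, 1)) = 35.0
d((-4, -20), (19, 16)) = 42.72
d((-4, -20), (11, -28)) = 17.0
d((-4, -20), (-10, 10)) = 30.5941
d((-1, -8), (24, 1)) = 26.5707
d((-1, -8), (19, 16)) = 31.241
d((-1, -8), (11, -28)) = 23.3238
d((-1, -8), (-10, 10)) = 20.1246
d((24, 1), (19, 16)) = 15.8114
d((24, 1), (11, -28)) = 31.7805
d((24, 1), (-10, 10)) = 35.171
d((19, 16), (11, -28)) = 44.7214
d((19, 16), (-10, 10)) = 29.6142
d((11, -28), (-10, 10)) = 43.4166

Closest pair: (21, 16) and (19, 16) with distance 2.0

The closest pair is (21, 16) and (19, 16) with Euclidean distance 2.0. For 8 points, brute-force pairwise comparison is shown above. For large n, the divide-and-conquer algorithm (sort by x, recurse on halves, check the dividing strip) achieves O(n log n).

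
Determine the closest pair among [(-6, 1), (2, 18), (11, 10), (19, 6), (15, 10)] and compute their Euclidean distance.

Computing all pairwise distances among 5 points:

d((-6, 1), (2, 18)) = 18.7883
d((-6, 1), (11, 10)) = 19.2354
d((-6, 1), (19, 6)) = 25.4951
d((-6, 1), (15, 10)) = 22.8473
d((2, 18), (11, 10)) = 12.0416
d((2, 18), (19, 6)) = 20.8087
d((2, 18), (15, 10)) = 15.2643
d((11, 10), (19, 6)) = 8.9443
d((11, 10), (15, 10)) = 4.0 <-- minimum
d((19, 6), (15, 10)) = 5.6569

Closest pair: (11, 10) and (15, 10) with distance 4.0

The closest pair is (11, 10) and (15, 10) with Euclidean distance 4.0. For 5 points, brute-force pairwise comparison is shown above. For large n, the divide-and-conquer algorithm (sort by x, recurse on halves, check the dividing strip) achieves O(n log n).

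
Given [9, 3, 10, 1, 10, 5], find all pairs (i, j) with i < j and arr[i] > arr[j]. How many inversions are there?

Finding inversions in [9, 3, 10, 1, 10, 5]:

(0, 1): arr[0]=9 > arr[1]=3
(0, 3): arr[0]=9 > arr[3]=1
(0, 5): arr[0]=9 > arr[5]=5
(1, 3): arr[1]=3 > arr[3]=1
(2, 3): arr[2]=10 > arr[3]=1
(2, 5): arr[2]=10 > arr[5]=5
(4, 5): arr[4]=10 > arr[5]=5

Total inversions: 7

The array has 7 inversion(s): (0,1), (0,3), (0,5), (1,3), (2,3), (2,5), (4,5). Each pair (i,j) satisfies i < j and arr[i] > arr[j].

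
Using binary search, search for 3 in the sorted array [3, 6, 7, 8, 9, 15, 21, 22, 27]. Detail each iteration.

Binary search for 3 in [3, 6, 7, 8, 9, 15, 21, 22, 27]:

lo=0, hi=8, mid=4, arr[mid]=9 -> 9 > 3, search left half
lo=0, hi=3, mid=1, arr[mid]=6 -> 6 > 3, search left half
lo=0, hi=0, mid=0, arr[mid]=3 -> Found target at index 0!

Binary search finds 3 at index 0 after 3 comparisons. The search repeatedly halves the search space by comparing with the middle element.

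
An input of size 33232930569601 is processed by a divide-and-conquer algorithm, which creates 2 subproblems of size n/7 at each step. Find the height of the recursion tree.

For divide and conquer with division factor 7:

Problem sizes at each level:
Level 0: 33232930569601
Level 1: 4747561509943
Level 2: 678223072849
Level 3: 96889010407
Level 4: 13841287201
Level 5: 1977326743
Level 6: 282475249
Level 7: 40353607
Level 8: 5764801
Level 9: 823543
Level 10: 117649
Level 11: 16807
Level 12: 2401
Level 13: 343
Level 14: 49
Level 15: 7
Level 16: 1

The root is level 0 and the size-1 base case is level 16 (the tree spans levels 0 through 16, i.e. 17 levels counting the root), so the depth is the number of divisions: log_7(33232930569601) = 16

The recursion tree depth is log_7(33232930569601) = 16. At each level, the problem size is divided by 7, so it takes 16 divisions to reduce to a base case of size 1. The algorithm makes 2 recursive calls at each level.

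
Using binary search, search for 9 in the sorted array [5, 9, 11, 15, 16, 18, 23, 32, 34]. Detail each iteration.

Binary search for 9 in [5, 9, 11, 15, 16, 18, 23, 32, 34]:

lo=0, hi=8, mid=4, arr[mid]=16 -> 16 > 9, search left half
lo=0, hi=3, mid=1, arr[mid]=9 -> Found target at index 1!

Binary search finds 9 at index 1 after 2 comparisons. The search repeatedly halves the search space by comparing with the middle element.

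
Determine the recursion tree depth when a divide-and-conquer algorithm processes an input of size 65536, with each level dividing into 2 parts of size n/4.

For divide and conquer with division factor 4:

Problem sizes at each level:
Level 0: 65536
Level 1: 16384
Level 2: 4096
Level 3: 1024
Level 4: 256
Level 5: 64
Level 6: 16
Level 7: 4
Level 8: 1

The root is level 0 and the size-1 base case is level 8 (the tree spans levels 0 through 8, i.e. 9 levels counting the root), so the depth is the number of divisions: log_4(65536) = 8

The recursion tree depth is log_4(65536) = 8. At each level, the problem size is divided by 4, so it takes 8 divisions to reduce to a base case of size 1. The algorithm makes 2 recursive calls at each level.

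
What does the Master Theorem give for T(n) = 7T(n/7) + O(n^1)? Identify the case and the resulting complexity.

Master Theorem for T(n) = 7T(n/7) + O(n^1):

a = 7, b = 7, c = 1
log_b(a) = log_7(7) = 1.0000

Case 2: c = 1 = log_7(7) = 1.0000
T(n) = O(n^1 log n) = O(n log n)

For T(n) = 7T(n/7) + O(n^1): log_7(7) = 1.0000. This is Case 2 of the Master Theorem (c = log_b(a), equal work at all levels), giving O(n log n).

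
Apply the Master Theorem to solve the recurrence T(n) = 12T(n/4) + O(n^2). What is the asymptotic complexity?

Master Theorem for T(n) = 12T(n/4) + O(n^2):

a = 12, b = 4, c = 2
log_b(a) = log_4(12) = 1.7925

Case 3: c = 2 > log_4(12) = 1.7925
T(n) = O(n^2) = O(n^2)

For T(n) = 12T(n/4) + O(n^2): log_4(12) = 1.7925. This is Case 3 of the Master Theorem (c > log_b(a), work dominated by root), giving O(n^2).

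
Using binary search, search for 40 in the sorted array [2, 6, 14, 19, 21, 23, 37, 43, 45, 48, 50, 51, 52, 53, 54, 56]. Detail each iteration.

Binary search for 40 in [2, 6, 14, 19, 21, 23, 37, 43, 45, 48, 50, 51, 52, 53, 54, 56]:

lo=0, hi=15, mid=7, arr[mid]=43 -> 43 > 40, search left half
lo=0, hi=6, mid=3, arr[mid]=19 -> 19 < 40, search right half
lo=4, hi=6, mid=5, arr[mid]=23 -> 23 < 40, search right half
lo=6, hi=6, mid=6, arr[mid]=37 -> 37 < 40, search right half
lo=7 > hi=6, target 40 not found

Binary search determines that 40 is not in the array after 4 comparisons. The search space was exhausted without finding the target.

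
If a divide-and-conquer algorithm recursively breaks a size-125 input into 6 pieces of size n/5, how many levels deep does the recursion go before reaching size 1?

For divide and conquer with division factor 5:

Problem sizes at each level:
Level 0: 125
Level 1: 25
Level 2: 5
Level 3: 1

The root is level 0 and the size-1 base case is level 3 (the tree spans levels 0 through 3, i.e. 4 levels counting the root), so the depth is the number of divisions: log_5(125) = 3

The recursion tree depth is log_5(125) = 3. At each level, the problem size is divided by 5, so it takes 3 divisions to reduce to a base case of size 1. The algorithm makes 6 recursive calls at each level.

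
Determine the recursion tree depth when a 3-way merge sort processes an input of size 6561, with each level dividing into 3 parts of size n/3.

For divide and conquer with division factor 3:

Problem sizes at each level:
Level 0: 6561
Level 1: 2187
Level 2: 729
Level 3: 243
Level 4: 81
Level 5: 27
Level 6: 9
Level 7: 3
Level 8: 1

The root is level 0 and the size-1 base case is level 8 (the tree spans levels 0 through 8, i.e. 9 levels counting the root), so the depth is the number of divisions: log_3(6561) = 8

The recursion tree depth is log_3(6561) = 8. At each level, the problem size is divided by 3, so it takes 8 divisions to reduce to a base case of size 1. The algorithm makes 3 recursive calls at each level.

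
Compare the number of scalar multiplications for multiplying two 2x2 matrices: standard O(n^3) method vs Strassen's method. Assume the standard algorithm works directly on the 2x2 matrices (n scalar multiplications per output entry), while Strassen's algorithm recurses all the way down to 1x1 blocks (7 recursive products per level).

Matrix multiplication for 2x2 matrices:

Standard algorithm: 2^3 = 8 multiplications
Strassen's algorithm: 7^(log2(2)) = 7^1 = 7 multiplications
Savings: 8 - 7 = 1 multiplications

Standard: 8 multiplications (2^3). Strassen: 7 multiplications (7^1). Strassen reduces 8 recursive multiplications to 7 at each level.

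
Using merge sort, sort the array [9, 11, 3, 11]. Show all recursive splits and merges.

Merge sort trace:

Split: [9, 11, 3, 11] -> [9, 11] and [3, 11]
  Split: [9, 11] -> [9] and [11]
  Merge: [9] + [11] -> [9, 11]
  Split: [3, 11] -> [3] and [11]
  Merge: [3] + [11] -> [3, 11]
Merge: [9, 11] + [3, 11] -> [3, 9, 11, 11]

Final sorted array: [3, 9, 11, 11]

The merge sort proceeds by recursively splitting the array and merging sorted halves.
After all merges, the sorted array is [3, 9, 11, 11].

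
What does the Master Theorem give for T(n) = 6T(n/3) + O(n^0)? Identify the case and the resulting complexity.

Master Theorem for T(n) = 6T(n/3) + O(n^0):

a = 6, b = 3, c = 0
log_b(a) = log_3(6) = 1.6309

Case 1: c = 0 < log_3(6) = 1.6309
T(n) = O(n^(log_3 6))

For T(n) = 6T(n/3) + O(n^0): log_3(6) = 1.6309. This is Case 1 of the Master Theorem (c < log_b(a), work dominated by leaves), giving O(n^(log_3 6)).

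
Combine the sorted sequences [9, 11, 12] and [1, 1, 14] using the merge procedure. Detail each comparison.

Merging process:

Compare 9 vs 1: take 1 from right. Merged: [1]
Compare 9 vs 1: take 1 from right. Merged: [1, 1]
Compare 9 vs 14: take 9 from left. Merged: [1, 1, 9]
Compare 11 vs 14: take 11 from left. Merged: [1, 1, 9, 11]
Compare 12 vs 14: take 12 from left. Merged: [1, 1, 9, 11, 12]
Append remaining from right: [14]. Merged: [1, 1, 9, 11, 12, 14]

Final merged array: [1, 1, 9, 11, 12, 14]
Total comparisons: 5

The merged array is [1, 1, 9, 11, 12, 14], requiring 5 comparisons. The merge step runs in O(n) time where n is the total number of elements.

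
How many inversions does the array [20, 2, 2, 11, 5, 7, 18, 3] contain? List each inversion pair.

Finding inversions in [20, 2, 2, 11, 5, 7, 18, 3]:

(0, 1): arr[0]=20 > arr[1]=2
(0, 2): arr[0]=20 > arr[2]=2
(0, 3): arr[0]=20 > arr[3]=11
(0, 4): arr[0]=20 > arr[4]=5
(0, 5): arr[0]=20 > arr[5]=7
(0, 6): arr[0]=20 > arr[6]=18
(0, 7): arr[0]=20 > arr[7]=3
(3, 4): arr[3]=11 > arr[4]=5
(3, 5): arr[3]=11 > arr[5]=7
(3, 7): arr[3]=11 > arr[7]=3
(4, 7): arr[4]=5 > arr[7]=3
(5, 7): arr[5]=7 > arr[7]=3
(6, 7): arr[6]=18 > arr[7]=3

Total inversions: 13

The array has 13 inversion(s): (0,1), (0,2), (0,3), (0,4), (0,5), (0,6), (0,7), (3,4), (3,5), (3,7), (4,7), (5,7), (6,7). Each pair (i,j) satisfies i < j and arr[i] > arr[j].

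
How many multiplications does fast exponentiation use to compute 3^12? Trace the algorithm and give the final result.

Computing 3^12 by squaring (build up from 3^1; each line after the first costs one multiplication):

3^1 = 3
3^2 = (3^1)^2 = 3^2 = 9
3^3 = 3 * 3^2 = 3 * 9 = 27
3^6 = (3^3)^2 = 27^2 = 729
3^12 = (3^6)^2 = 729^2 = 531441

Result: 531441
Multiplications needed: 4 (4 lines after 3^1)

3^12 = 531441. Using exponentiation by squaring, this requires 4 multiplications. The key idea: if the exponent is even, square the half-power; if odd, multiply by the base once.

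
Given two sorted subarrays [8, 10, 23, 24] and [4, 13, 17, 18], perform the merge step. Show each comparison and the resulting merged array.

Merging process:

Compare 8 vs 4: take 4 from right. Merged: [4]
Compare 8 vs 13: take 8 from left. Merged: [4, 8]
Compare 10 vs 13: take 10 from left. Merged: [4, 8, 10]
Compare 23 vs 13: take 13 from right. Merged: [4, 8, 10, 13]
Compare 23 vs 17: take 17 from right. Merged: [4, 8, 10, 13, 17]
Compare 23 vs 18: take 18 from right. Merged: [4, 8, 10, 13, 17, 18]
Append remaining from left: [23, 24]. Merged: [4, 8, 10, 13, 17, 18, 23, 24]

Final merged array: [4, 8, 10, 13, 17, 18, 23, 24]
Total comparisons: 6

The merged array is [4, 8, 10, 13, 17, 18, 23, 24], requiring 6 comparisons. The merge step runs in O(n) time where n is the total number of elements.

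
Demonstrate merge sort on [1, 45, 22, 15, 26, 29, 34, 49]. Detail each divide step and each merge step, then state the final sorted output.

Merge sort trace:

Split: [1, 45, 22, 15, 26, 29, 34, 49] -> [1, 45, 22, 15] and [26, 29, 34, 49]
  Split: [1, 45, 22, 15] -> [1, 45] and [22, 15]
    Split: [1, 45] -> [1] and [45]
    Merge: [1] + [45] -> [1, 45]
    Split: [22, 15] -> [22] and [15]
    Merge: [22] + [15] -> [15, 22]
  Merge: [1, 45] + [15, 22] -> [1, 15, 22, 45]
  Split: [26, 29, 34, 49] -> [26, 29] and [34, 49]
    Split: [26, 29] -> [26] and [29]
    Merge: [26] + [29] -> [26, 29]
    Split: [34, 49] -> [34] and [49]
    Merge: [34] + [49] -> [34, 49]
  Merge: [26, 29] + [34, 49] -> [26, 29, 34, 49]
Merge: [1, 15, 22, 45] + [26, 29, 34, 49] -> [1, 15, 22, 26, 29, 34, 45, 49]

Final sorted array: [1, 15, 22, 26, 29, 34, 45, 49]

The merge sort proceeds by recursively splitting the array and merging sorted halves.
After all merges, the sorted array is [1, 15, 22, 26, 29, 34, 45, 49].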